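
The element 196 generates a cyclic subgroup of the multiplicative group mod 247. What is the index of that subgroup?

24

ord(196) | φ(247) = φ(13·19) = (13−1)·(19−1) = 12·18 = 216 = 2^3 · 3^3.
Divisors of 216: 1, 2, 3, 4, 6, 8, 9, 12, 18, 24, 27, 36, 54, 72, 108, 216.
Check 196^d mod 247 for each divisor in increasing order:
196^1 ≡ 196 (mod 247)
196^2 ≡ 131 (mod 247)
196^3 ≡ 235 (mod 247)
196^4 ≡ 118 (mod 247)
196^6 ≡ 144 (mod 247)
196^8 ≡ 92 (mod 247)
196^9 ≡ 1 (mod 247) ✓
Thus |⟨196⟩| = ord(196) = 9.
The index is φ(247) / ord(196) = 216 / 9 = 24.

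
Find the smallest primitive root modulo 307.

φ(307) = 307 − 1 = 306 = 2 · 3^2 · 17.
g is a primitive root iff g^(306/q) ≢ 1 (mod 307) for each prime q ∈ {2, 3, 17}.
g = 2: 2^153 ≡ 306; 2^102 ≡ 1 — hits 1, so not a primitive root.
g = 3: 3^153 ≡ 306; 3^102 ≡ 1 — hits 1, so not a primitive root.
g = 4: 4^153 ≡ 1 — hits 1, so not a primitive root.
g = 5: 5^153 ≡ 306; 5^102 ≡ 289; 5^18 ≡ 81 — none is 1, so 5 is a primitive root.
The smallest primitive root modulo 307 is 5.

5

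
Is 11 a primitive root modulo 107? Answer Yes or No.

φ(107) = 107 − 1 = 106 = 2 · 53.
11 is a primitive root mod 107 iff 11^(φ(107)/q) ≢ 1 for every prime q | φ(107), i.e. q ∈ {2, 53}.
11^53 ≡ 1 (mod 107)  [q = 2: ≡ 1 ✗]
11^2 ≡ 14 (mod 107)  [q = 53: ≢ 1 ✓]
The check at q = 2 fails, so 11 generates a proper subgroup.

No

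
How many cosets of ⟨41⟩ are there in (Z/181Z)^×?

The order of 41 must divide φ(181) = 181 − 1 = 180 = 2^2 · 3^2 · 5.
Divisors of 180: 1, 2, 3, 4, 5, 6, 9, 10, 12, 15, 18, 20, 30, 36, 45, 60, 90, 180.
Evaluate successive powers at the divisors of 180:
41^1 ≡ 41
41^2 ≡ 52
41^3 ≡ 141
41^4 ≡ 170
41^5 ≡ 92
41^6 ≡ 152
41^9 ≡ 74
41^10 ≡ 138
41^12 ≡ 117
41^15 ≡ 26
41^18 ≡ 46
41^20 ≡ 39
41^30 ≡ 133
41^36 ≡ 125
41^45 ≡ 19
41^60 ≡ 132
41^90 ≡ 180
41^180 ≡ 1
The order of 41 is 180, so the subgroup it generates has 180 elements.
Index = |(Z/181Z)^×| / |⟨41⟩| = 180 / 180 = 1.

1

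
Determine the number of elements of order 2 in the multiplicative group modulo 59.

1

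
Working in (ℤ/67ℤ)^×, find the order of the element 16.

33

Since 16 ∈ (Z/67Z)^×, its order divides φ(67) = 67 − 1 = 66 = 2 · 3 · 11.
Divisors of 66: 1, 2, 3, 6, 11, 22, 33, 66.
Evaluate successive powers at the divisors of 66:
16^1 ≡ 16 (mod 67)
16^2 ≡ 55 (mod 67)
16^3 ≡ 9 (mod 67)
16^6 ≡ 14 (mod 67)
16^11 ≡ 29 (mod 67)
16^22 ≡ 37 (mod 67)
16^33 ≡ 1 (mod 67) ✓
Therefore the multiplicative order of 16 modulo 67 is 33.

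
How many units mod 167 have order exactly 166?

82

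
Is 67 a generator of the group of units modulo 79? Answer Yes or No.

No

φ(79) = 79 − 1 = 78 = 2 · 3 · 13.
It suffices to check that the order of 67 is not a proper divisor of 78: compute 67^(78/q) for q ∈ {2, 3, 13}.
67^39 ≡ 1 (mod 79)  [q = 2: ≡ 1 ✗]
67^26 ≡ 1 (mod 79)  [q = 3: ≡ 1 ✗]
67^6 ≡ 21 (mod 79)  [q = 13: ≢ 1 ✓]
The check at q = 2 fails, so 67 generates a proper subgroup.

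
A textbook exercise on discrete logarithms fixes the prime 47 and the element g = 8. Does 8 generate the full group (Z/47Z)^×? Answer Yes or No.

No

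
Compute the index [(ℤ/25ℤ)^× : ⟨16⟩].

By Lagrange's theorem, ord_25(16) divides φ(25) = φ(5^2) = 5·(5−1) = 20 = 2^2 · 5.
Divisors of 20: 1, 2, 4, 5, 10, 20.
Test each divisor d:
16^1 ≡ 16 (mod 25)
16^2 ≡ 6 (mod 25)
16^4 ≡ 11 (mod 25)
16^5 ≡ 1 (mod 25) ✓
Thus |⟨16⟩| = ord(16) = 5.
[(Z/25Z)^× : ⟨16⟩] = 20/5 = 4.

4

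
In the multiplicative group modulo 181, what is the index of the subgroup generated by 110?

3

ord(110) | φ(181) = 181 − 1 = 180 = 2^2 · 3^2 · 5.
Divisors of 180: 1, 2, 3, 4, 5, 6, 9, 10, 12, 15, 18, 20, 30, 36, 45, 60, 90, 180.
Check 110^d mod 181 for each divisor in increasing order:
110^1 ≡ 110
110^2 ≡ 154
110^3 ≡ 107
110^4 ≡ 5
110^5 ≡ 7
110^6 ≡ 46
110^9 ≡ 35
110^10 ≡ 49
110^12 ≡ 125
110^15 ≡ 162
110^18 ≡ 139
110^20 ≡ 48
110^30 ≡ 180
110^36 ≡ 135
110^45 ≡ 19
110^60 ≡ 1
So ord_181(110) = 60, hence |⟨110⟩| = 60.
Index = |(Z/181Z)^×| / |⟨110⟩| = 180 / 60 = 3.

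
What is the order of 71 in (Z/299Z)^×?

By Lagrange's theorem, ord_299(71) divides φ(299) = φ(13·23) = (13−1)·(23−1) = 12·22 = 264 = 2^3 · 3 · 11.
Divisors of 264: 1, 2, 3, 4, 6, 8, 11, 12, 22, 24, 33, 44, 66, 88, 132, 264.
Compute 71^d (mod 299) for the divisors d until we hit 1:
71^1 ≡ 71
71^2 ≡ 257
71^3 ≡ 8
71^4 ≡ 269
71^6 ≡ 64
71^8 ≡ 3
71^11 ≡ 24
71^12 ≡ 209
71^22 ≡ 277
71^24 ≡ 27
71^33 ≡ 70
71^44 ≡ 185
71^66 ≡ 116
71^88 ≡ 139
71^132 ≡ 1
So ord_299(71) = 132.

132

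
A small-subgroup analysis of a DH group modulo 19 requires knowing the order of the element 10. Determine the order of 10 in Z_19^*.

18

Since 10 ∈ (Z/19Z)^×, its order divides φ(19) = 19 − 1 = 18 = 2 · 3^2.
Divisors of 18: 1, 2, 3, 6, 9, 18.
Check 10^d mod 19 for each divisor in increasing order:
10^1 ≡ 10
10^2 ≡ 5
10^3 ≡ 12
10^6 ≡ 11
10^9 ≡ 18
10^18 ≡ 1
Therefore the multiplicative order of 10 modulo 19 is 18.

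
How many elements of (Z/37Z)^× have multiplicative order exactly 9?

6

φ(37) = 37 − 1 = 36 = 2^2 · 3^2.
Since (Z/37Z)^× is cyclic of order 36, the number of elements of order d is φ(d) when d | 36 and 0 otherwise.
9 = 3^2 divides 36, and φ(9) = 6.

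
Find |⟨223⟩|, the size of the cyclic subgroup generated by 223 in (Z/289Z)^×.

136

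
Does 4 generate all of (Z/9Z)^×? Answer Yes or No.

φ(9) = φ(3^2) = 3·(3−1) = 6 = 2 · 3.
An element g generates (Z/9Z)^× iff g^(6/q) ≢ 1 (mod 9) for each prime q ∈ {2, 3}.
4^3 ≡ 1 (mod 9)  [q = 2: ≡ 1 ✗]
4^2 ≡ 7 (mod 9)  [q = 3: ≢ 1 ✓]
Since 4^3 ≡ 1, the order of 4 divides 3 < 6, so 4 is not a primitive root.

No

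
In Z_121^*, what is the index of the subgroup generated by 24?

1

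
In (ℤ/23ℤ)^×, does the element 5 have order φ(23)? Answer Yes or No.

Yes

φ(23) = 23 − 1 = 22 = 2 · 11.
Test 5^(22/q) mod 23 for each prime factor q of 22:
5^11 ≡ 22 (mod 23)  [q = 2: ≢ 1 ✓]
5^2 ≡ 2 (mod 23)  [q = 11: ≢ 1 ✓]
None equal 1, so ord_23(5) = 22: 5 is a primitive root.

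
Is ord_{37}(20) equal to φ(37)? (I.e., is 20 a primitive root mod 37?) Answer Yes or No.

φ(37) = 37 − 1 = 36 = 2^2 · 3^2.
20 is a primitive root mod 37 iff 20^(φ(37)/q) ≢ 1 for every prime q | φ(37), i.e. q ∈ {2, 3}.
20^18 ≡ 36 (mod 37)  [q = 2: ≢ 1 ✓]
20^12 ≡ 26 (mod 37)  [q = 3: ≢ 1 ✓]
All checks pass, so 20 has order 36 and is a primitive root modulo 37.

Yes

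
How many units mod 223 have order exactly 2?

1

φ(223) = 223 − 1 = 222 = 2 · 3 · 37.
(Z/223Z)^× is cyclic (|G| = 222); a cyclic group of order m has exactly φ(d) elements of each order d | m, and none otherwise.
2 | 222, and φ(2) = 2 − 1 = 1.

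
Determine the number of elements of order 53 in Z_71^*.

0

φ(71) = 71 − 1 = 70 = 2 · 5 · 7.
In a cyclic group of order 70, there are φ(d) elements of order d for each divisor d of 70, and zero for non-divisors.
Here 70 is not a multiple of 53, so there are no elements of order 53.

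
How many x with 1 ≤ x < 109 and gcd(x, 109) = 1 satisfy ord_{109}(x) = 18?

6

φ(109) = 109 − 1 = 108 = 2^2 · 3^3.
(Z/109Z)^× is cyclic (|G| = 108); a cyclic group of order m has exactly φ(d) elements of each order d | m, and none otherwise.
18 = 2 · 3^2 divides 108, and φ(18) = 6.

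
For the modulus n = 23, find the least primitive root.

5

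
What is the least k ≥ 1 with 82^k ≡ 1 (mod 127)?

63

The order of 82 must divide φ(127) = 127 − 1 = 126 = 2 · 3^2 · 7.
Divisors of 126: 1, 2, 3, 6, 7, 9, 14, 18, 21, 42, 63, 126.
Check 82^d mod 127 for each divisor in increasing order:
82^1 ≡ 82 (mod 127)
82^2 ≡ 120 (mod 127)
82^3 ≡ 61 (mod 127)
82^6 ≡ 38 (mod 127)
82^7 ≡ 68 (mod 127)
82^9 ≡ 32 (mod 127)
82^14 ≡ 52 (mod 127)
82^18 ≡ 8 (mod 127)
82^21 ≡ 107 (mod 127)
82^42 ≡ 19 (mod 127)
82^63 ≡ 1 (mod 127) ✓
Therefore the multiplicative order of 82 modulo 127 is 63.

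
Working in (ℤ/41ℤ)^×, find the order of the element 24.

40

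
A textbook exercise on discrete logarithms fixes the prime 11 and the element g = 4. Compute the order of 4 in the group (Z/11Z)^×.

Since 4 ∈ (Z/11Z)^×, its order divides φ(11) = 11 − 1 = 10 = 2 · 5.
Divisors of 10: 1, 2, 5, 10.
Compute 4^d (mod 11) for the divisors d until we hit 1:
4^1 ≡ 4
4^2 ≡ 5
4^5 ≡ 1
The smallest such exponent is 5, so the order of 4 is 5.

5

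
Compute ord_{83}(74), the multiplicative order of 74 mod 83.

Since 74 ∈ (Z/83Z)^×, its order divides φ(83) = 83 − 1 = 82 = 2 · 41.
Divisors of 82: 1, 2, 41, 82.
Compute 74^d (mod 83) for the divisors d until we hit 1:
74^1 ≡ 74 (mod 83)
74^2 ≡ 81 (mod 83)
74^41 ≡ 82 (mod 83)
74^82 ≡ 1 (mod 83) ✓
Therefore the multiplicative order of 74 modulo 83 is 82.

82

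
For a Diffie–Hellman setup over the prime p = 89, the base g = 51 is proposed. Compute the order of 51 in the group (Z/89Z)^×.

88

Since 51 ∈ (Z/89Z)^×, its order divides φ(89) = 89 − 1 = 88 = 2^3 · 11.
Divisors of 88: 1, 2, 4, 8, 11, 22, 44, 88.
Test each divisor d:
51^1 ≡ 51 (mod 89)
51^2 ≡ 20 (mod 89)
51^4 ≡ 44 (mod 89)
51^8 ≡ 67 (mod 89)
51^11 ≡ 77 (mod 89)
51^22 ≡ 55 (mod 89)
51^44 ≡ 88 (mod 89)
51^88 ≡ 1 (mod 89) ✓
Therefore the multiplicative order of 51 modulo 89 is 88.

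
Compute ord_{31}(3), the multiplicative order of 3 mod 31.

30

The order of 3 must divide φ(31) = 31 − 1 = 30 = 2 · 3 · 5.
Divisors of 30: 1, 2, 3, 5, 6, 10, 15, 30.
Compute 3^d (mod 31) for the divisors d until we hit 1:
3^1 ≡ 3 (mod 31)
3^2 ≡ 9 (mod 31)
3^3 ≡ 27 (mod 31)
3^5 ≡ 26 (mod 31)
3^6 ≡ 16 (mod 31)
3^10 ≡ 25 (mod 31)
3^15 ≡ 30 (mod 31)
3^30 ≡ 1 (mod 31) ✓
Therefore the multiplicative order of 3 modulo 31 is 30.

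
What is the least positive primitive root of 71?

φ(71) = 71 − 1 = 70 = 2 · 5 · 7.
Test candidates g = 2, 3, … against the prime factors q ∈ {2, 5, 7} of φ(71): g is a generator iff g^(70/q) ≢ 1 for every such q.
g = 2: 2^35 ≡ 1 — hits 1, so not a primitive root.
g = 3: 3^35 ≡ 1 — hits 1, so not a primitive root.
g = 4: 4^35 ≡ 1 — hits 1, so not a primitive root.
g = 5: 5^35 ≡ 1 — hits 1, so not a primitive root.
g = 6: 6^35 ≡ 1 — hits 1, so not a primitive root.
g = 7: 7^35 ≡ 70; 7^14 ≡ 54; 7^10 ≡ 45 — none is 1, so 7 is a primitive root.
So 7 is the smallest generator of (Z/71Z)^×.

7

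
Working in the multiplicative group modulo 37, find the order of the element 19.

36

ord(19) | φ(37) = 37 − 1 = 36 = 2^2 · 3^2.
Divisors of 36: 1, 2, 3, 4, 6, 9, 12, 18, 36.
Check 19^d mod 37 for each divisor in increasing order:
19^1 ≡ 19 (mod 37)
19^2 ≡ 28 (mod 37)
19^3 ≡ 14 (mod 37)
19^4 ≡ 7 (mod 37)
19^6 ≡ 11 (mod 37)
19^9 ≡ 6 (mod 37)
19^12 ≡ 10 (mod 37)
19^18 ≡ 36 (mod 37)
19^36 ≡ 1 (mod 37) ✓
Therefore the multiplicative order of 19 modulo 37 is 36.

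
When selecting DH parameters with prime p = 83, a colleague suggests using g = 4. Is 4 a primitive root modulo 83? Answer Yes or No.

No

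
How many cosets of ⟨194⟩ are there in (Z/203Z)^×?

4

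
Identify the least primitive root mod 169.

2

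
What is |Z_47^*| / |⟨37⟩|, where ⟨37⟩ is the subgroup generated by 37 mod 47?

2

By Lagrange's theorem, ord_47(37) divides φ(47) = 47 − 1 = 46 = 2 · 23.
Divisors of 46: 1, 2, 23, 46.
Check 37^d mod 47 for each divisor in increasing order:
37^1 ≡ 37 (mod 47)
37^2 ≡ 6 (mod 47)
37^23 ≡ 1 (mod 47) ✓
So ord_47(37) = 23, hence |⟨37⟩| = 23.
Index = |(Z/47Z)^×| / |⟨37⟩| = 46 / 23 = 2.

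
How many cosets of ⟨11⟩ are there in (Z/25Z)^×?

The order of 11 must divide φ(25) = φ(5^2) = 5·(5−1) = 20 = 2^2 · 5.
Divisors of 20: 1, 2, 4, 5, 10, 20.
Check 11^d mod 25 for each divisor in increasing order:
11^1 ≡ 11
11^2 ≡ 21
11^4 ≡ 16
11^5 ≡ 1
So ord_25(11) = 5, hence |⟨11⟩| = 5.
[(Z/25Z)^× : ⟨11⟩] = 20/5 = 4.

4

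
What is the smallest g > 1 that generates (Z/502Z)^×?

φ(502) = φ(2)·φ(251) = 1·250 = 250 = 2 · 5^3.
Test candidates g = 2, 3, … against the prime factors q ∈ {2, 5} of φ(502): g is a generator iff g^(250/q) ≢ 1 for every such q.
g = 2: gcd(2, 502) = 2 > 1, not a unit — skip.
g = 3: 3^125 ≡ 1 — hits 1, so not a primitive root.
g = 4: gcd(4, 502) = 2 > 1, not a unit — skip.
g = 5: 5^125 ≡ 1 — hits 1, so not a primitive root.
g = 6: gcd(6, 502) = 2 > 1, not a unit — skip.
g = 7: 7^125 ≡ 1 — hits 1, so not a primitive root.
g = 8: gcd(8, 502) = 2 > 1, not a unit — skip.
g = 9: 9^125 ≡ 1 — hits 1, so not a primitive root.
g = 10: gcd(10, 502) = 2 > 1, not a unit — skip.
g = 11: 11^125 ≡ 501; 11^50 ≡ 219 — none is 1, so 11 is a primitive root.
The smallest primitive root modulo 502 is 11.

11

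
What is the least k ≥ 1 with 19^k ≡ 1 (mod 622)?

By Lagrange's theorem, ord_622(19) divides φ(622) = φ(2)·φ(311) = 1·310 = 310 = 2 · 5 · 31.
Divisors of 310: 1, 2, 5, 10, 31, 62, 155, 310.
Compute 19^d (mod 622) for the divisors d until we hit 1:
19^1 ≡ 19 (mod 622)
19^2 ≡ 361 (mod 622)
19^5 ≡ 539 (mod 622)
19^10 ≡ 47 (mod 622)
19^31 ≡ 275 (mod 622)
19^62 ≡ 363 (mod 622)
19^155 ≡ 621 (mod 622)
19^310 ≡ 1 (mod 622) ✓
Therefore the multiplicative order of 19 modulo 622 is 310.

310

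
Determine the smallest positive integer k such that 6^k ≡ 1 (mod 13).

12

ord(6) | φ(13) = 13 − 1 = 12 = 2^2 · 3.
Divisors of 12: 1, 2, 3, 4, 6, 12.
Check 6^d mod 13 for each divisor in increasing order:
6^1 ≡ 6
6^2 ≡ 10
6^3 ≡ 8
6^4 ≡ 9
6^6 ≡ 12
6^12 ≡ 1
The smallest such exponent is 12, so the order of 6 is 12.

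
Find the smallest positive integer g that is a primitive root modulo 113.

φ(113) = 113 − 1 = 112 = 2^4 · 7.
g is a primitive root iff g^(112/q) ≢ 1 (mod 113) for each prime q ∈ {2, 7}.
g = 2: 2^56 ≡ 1 — hits 1, so not a primitive root.
g = 3: 3^56 ≡ 112; 3^16 ≡ 49 — none is 1, so 3 is a primitive root.
The smallest primitive root modulo 113 is 3.

3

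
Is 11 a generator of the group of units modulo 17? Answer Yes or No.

Yes

φ(17) = 17 − 1 = 16 = 2^4.
Test 11^(16/q) mod 17 for each prime factor q of 16:
11^8 ≡ 16 (mod 17)  [q = 2: ≢ 1 ✓]
All checks pass, so 11 has order 16 and is a primitive root modulo 17.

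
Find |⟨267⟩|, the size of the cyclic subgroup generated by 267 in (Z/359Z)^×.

Since 267 ∈ (Z/359Z)^×, its order divides φ(359) = 359 − 1 = 358 = 2 · 179.
Divisors of 358: 1, 2, 179, 358.
Check 267^d mod 359 for each divisor in increasing order:
267^1 ≡ 267
267^2 ≡ 207
267^179 ≡ 358
267^358 ≡ 1
So ord_359(267) = 358.

358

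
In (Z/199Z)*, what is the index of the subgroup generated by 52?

Since 52 ∈ (Z/199Z)^×, its order divides φ(199) = 199 − 1 = 198 = 2 · 3^2 · 11.
Divisors of 198: 1, 2, 3, 6, 9, 11, 18, 22, 33, 66, 99, 198.
Evaluate successive powers at the divisors of 198:
52^1 ≡ 52 (mod 199)
52^2 ≡ 117 (mod 199)
52^3 ≡ 114 (mod 199)
52^6 ≡ 61 (mod 199)
52^9 ≡ 188 (mod 199)
52^11 ≡ 106 (mod 199)
52^18 ≡ 121 (mod 199)
52^22 ≡ 92 (mod 199)
52^33 ≡ 1 (mod 199) ✓
Thus |⟨52⟩| = ord(52) = 33.
The index is φ(199) / ord(52) = 198 / 33 = 6.

6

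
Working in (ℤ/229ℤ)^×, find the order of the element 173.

57

ord(173) | φ(229) = 229 − 1 = 228 = 2^2 · 3 · 19.
Divisors of 228: 1, 2, 3, 4, 6, 12, 19, 38, 57, 76, 114, 228.
Check 173^d mod 229 for each divisor in increasing order:
173^1 ≡ 173 (mod 229)
173^2 ≡ 159 (mod 229)
173^3 ≡ 27 (mod 229)
173^4 ≡ 91 (mod 229)
173^6 ≡ 42 (mod 229)
173^12 ≡ 161 (mod 229)
173^19 ≡ 94 (mod 229)
173^38 ≡ 134 (mod 229)
173^57 ≡ 1 (mod 229) ✓
Hence ord(173) = 57.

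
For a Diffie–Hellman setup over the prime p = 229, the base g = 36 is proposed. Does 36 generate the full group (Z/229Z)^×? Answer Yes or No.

φ(229) = 229 − 1 = 228 = 2^2 · 3 · 19.
36 is a primitive root mod 229 iff 36^(φ(229)/q) ≢ 1 for every prime q | φ(229), i.e. q ∈ {2, 3, 19}.
36^114 ≡ 1 (mod 229)  [q = 2: ≡ 1 ✗]
36^76 ≡ 94 (mod 229)  [q = 3: ≢ 1 ✓]
36^12 ≡ 203 (mod 229)  [q = 19: ≢ 1 ✓]
Since 36^114 ≡ 1, the order of 36 divides 114 < 228, so 36 is not a primitive root.

No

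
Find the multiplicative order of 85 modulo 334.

83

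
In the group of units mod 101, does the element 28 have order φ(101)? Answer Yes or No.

φ(101) = 101 − 1 = 100 = 2^2 · 5^2.
It suffices to check that the order of 28 is not a proper divisor of 100: compute 28^(100/q) for q ∈ {2, 5}.
28^50 ≡ 100 (mod 101)  [q = 2: ≢ 1 ✓]
28^20 ≡ 95 (mod 101)  [q = 5: ≢ 1 ✓]
All checks pass, so 28 has order 100 and is a primitive root modulo 101.

Yes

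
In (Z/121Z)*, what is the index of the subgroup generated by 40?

Since 40 ∈ (Z/121Z)^×, its order divides φ(121) = φ(11^2) = 11·(11−1) = 110 = 2 · 5 · 11.
Divisors of 110: 1, 2, 5, 10, 11, 22, 55, 110.
Test each divisor d:
40^1 ≡ 40 (mod 121)
40^2 ≡ 27 (mod 121)
40^5 ≡ 120 (mod 121)
40^10 ≡ 1 (mod 121) ✓
Thus |⟨40⟩| = ord(40) = 10.
[(Z/121Z)^× : ⟨40⟩] = 110/10 = 11.

11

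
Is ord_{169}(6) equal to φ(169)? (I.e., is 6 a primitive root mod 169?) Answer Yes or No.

Yes

φ(169) = φ(13^2) = 13·(13−1) = 156 = 2^2 · 3 · 13.
An element g generates (Z/169Z)^× iff g^(156/q) ≢ 1 (mod 169) for each prime q ∈ {2, 3, 13}.
6^78 ≡ 168 (mod 169)  [q = 2: ≢ 1 ✓]
6^52 ≡ 22 (mod 169)  [q = 3: ≢ 1 ✓]
6^12 ≡ 144 (mod 169)  [q = 13: ≢ 1 ✓]
All checks pass, so 6 has order 156 and is a primitive root modulo 169.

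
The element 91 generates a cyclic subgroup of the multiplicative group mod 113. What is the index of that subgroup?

2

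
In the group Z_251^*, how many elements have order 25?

φ(251) = 251 − 1 = 250 = 2 · 5^3.
(Z/251Z)^× is cyclic (|G| = 250); a cyclic group of order m has exactly φ(d) elements of each order d | m, and none otherwise.
25 = 5^2 divides 250, and φ(25) = 20.

20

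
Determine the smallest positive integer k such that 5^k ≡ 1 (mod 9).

6

ord(5) | φ(9) = φ(3^2) = 3·(3−1) = 6 = 2 · 3.
Divisors of 6: 1, 2, 3, 6.
Test each divisor d:
5^1 ≡ 5 (mod 9)
5^2 ≡ 7 (mod 9)
5^3 ≡ 8 (mod 9)
5^6 ≡ 1 (mod 9) ✓
Hence ord(5) = 6.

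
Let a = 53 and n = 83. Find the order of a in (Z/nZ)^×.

82

By Lagrange's theorem, ord_83(53) divides φ(83) = 83 − 1 = 82 = 2 · 41.
Divisors of 82: 1, 2, 41, 82.
Test each divisor d:
53^1 ≡ 53
53^2 ≡ 70
53^41 ≡ 82
53^82 ≡ 1
The smallest such exponent is 82, so the order of 53 is 82.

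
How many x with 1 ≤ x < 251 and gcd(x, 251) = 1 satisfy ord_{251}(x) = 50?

20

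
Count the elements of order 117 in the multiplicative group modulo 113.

0

φ(113) = 113 − 1 = 112 = 2^4 · 7.
Since (Z/113Z)^× is cyclic of order 112, the number of elements of order d is φ(d) when d | 112 and 0 otherwise.
Since 117 ∤ 112, the count is 0.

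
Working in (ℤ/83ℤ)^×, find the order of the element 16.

41

By Lagrange's theorem, ord_83(16) divides φ(83) = 83 − 1 = 82 = 2 · 41.
Divisors of 82: 1, 2, 41, 82.
Check 16^d mod 83 for each divisor in increasing order:
16^1 ≡ 16
16^2 ≡ 7
16^41 ≡ 1
Hence ord(16) = 41.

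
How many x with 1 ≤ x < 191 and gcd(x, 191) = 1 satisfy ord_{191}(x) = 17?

0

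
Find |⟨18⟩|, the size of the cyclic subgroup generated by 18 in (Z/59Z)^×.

Since 18 ∈ (Z/59Z)^×, its order divides φ(59) = 59 − 1 = 58 = 2 · 29.
Divisors of 58: 1, 2, 29, 58.
Compute 18^d (mod 59) for the divisors d until we hit 1:
18^1 ≡ 18 (mod 59)
18^2 ≡ 29 (mod 59)
18^29 ≡ 58 (mod 59)
18^58 ≡ 1 (mod 59) ✓
So ord_59(18) = 58.

58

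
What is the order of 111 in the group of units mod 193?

192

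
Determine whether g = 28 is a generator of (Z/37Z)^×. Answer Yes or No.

φ(37) = 37 − 1 = 36 = 2^2 · 3^2.
Test 28^(36/q) mod 37 for each prime factor q of 36:
28^18 ≡ 1 (mod 37)  [q = 2: ≡ 1 ✗]
28^12 ≡ 26 (mod 37)  [q = 3: ≢ 1 ✓]
Since 28^18 ≡ 1, the order of 28 divides 18 < 36, so 28 is not a primitive root.

No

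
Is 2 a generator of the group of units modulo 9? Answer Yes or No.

Yes

φ(9) = φ(3^2) = 3·(3−1) = 6 = 2 · 3.
An element g generates (Z/9Z)^× iff g^(6/q) ≢ 1 (mod 9) for each prime q ∈ {2, 3}.
2^3 ≡ 8 (mod 9)  [q = 2: ≢ 1 ✓]
2^2 ≡ 4 (mod 9)  [q = 3: ≢ 1 ✓]
Every test exponent gives a nontrivial residue, hence 2 generates the full group.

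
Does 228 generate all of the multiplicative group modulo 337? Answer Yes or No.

Yes

φ(337) = 337 − 1 = 336 = 2^4 · 3 · 7.
An element g generates (Z/337Z)^× iff g^(336/q) ≢ 1 (mod 337) for each prime q ∈ {2, 3, 7}.
228^168 ≡ 336 (mod 337)  [q = 2: ≢ 1 ✓]
228^112 ≡ 208 (mod 337)  [q = 3: ≢ 1 ✓]
228^48 ≡ 295 (mod 337)  [q = 7: ≢ 1 ✓]
Every test exponent gives a nontrivial residue, hence 228 generates the full group.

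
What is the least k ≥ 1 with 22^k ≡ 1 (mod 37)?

36

The order of 22 must divide φ(37) = 37 − 1 = 36 = 2^2 · 3^2.
Divisors of 36: 1, 2, 3, 4, 6, 9, 12, 18, 36.
Check 22^d mod 37 for each divisor in increasing order:
22^1 ≡ 22
22^2 ≡ 3
22^3 ≡ 29
22^4 ≡ 9
22^6 ≡ 27
22^9 ≡ 6
22^12 ≡ 26
22^18 ≡ 36
22^36 ≡ 1
Hence ord(22) = 36.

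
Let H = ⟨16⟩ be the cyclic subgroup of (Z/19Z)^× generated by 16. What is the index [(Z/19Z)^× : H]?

2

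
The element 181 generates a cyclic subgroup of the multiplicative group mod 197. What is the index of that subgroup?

2

ord(181) | φ(197) = 197 − 1 = 196 = 2^2 · 7^2.
Divisors of 196: 1, 2, 4, 7, 14, 28, 49, 98, 196.
Test each divisor d:
181^1 ≡ 181
181^2 ≡ 59
181^4 ≡ 132
181^7 ≡ 93
181^14 ≡ 178
181^28 ≡ 164
181^49 ≡ 196
181^98 ≡ 1
The order of 181 is 98, so the subgroup it generates has 98 elements.
The index is φ(197) / ord(181) = 196 / 98 = 2.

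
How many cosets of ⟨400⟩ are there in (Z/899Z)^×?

8

ord(400) | φ(899) = φ(29·31) = (29−1)·(31−1) = 28·30 = 840 = 2^3 · 3 · 5 · 7.
Divisors of 840: 1, 2, 3, 4, 5, 6, 7, 8, 10, 12, 14, 15, 20, 21, 24, 28, 30, 35, 40, 42, 56, 60, 70, 84, 105, 120, 140, 168, 210, 280, 420, 840.
Test each divisor d:
400^1 ≡ 400
400^2 ≡ 877
400^3 ≡ 190
400^4 ≡ 484
400^5 ≡ 315
400^6 ≡ 140
400^7 ≡ 262
400^8 ≡ 516
400^10 ≡ 335
400^12 ≡ 721
400^14 ≡ 320
400^15 ≡ 342
400^20 ≡ 749
400^21 ≡ 233
400^24 ≡ 219
400^28 ≡ 813
400^30 ≡ 94
400^35 ≡ 842
400^40 ≡ 25
400^42 ≡ 349
400^56 ≡ 204
400^60 ≡ 745
400^70 ≡ 552
400^84 ≡ 436
400^105 ≡ 1
So ord_899(400) = 105, hence |⟨400⟩| = 105.
The index is φ(899) / ord(400) = 840 / 105 = 8.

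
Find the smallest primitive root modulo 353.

3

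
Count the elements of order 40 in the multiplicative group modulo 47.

φ(47) = 47 − 1 = 46 = 2 · 23.
In a cyclic group of order 46, there are φ(d) elements of order d for each divisor d of 46, and zero for non-divisors.
40 does not divide 46, so no element of (Z/47Z)^× has order 40.

0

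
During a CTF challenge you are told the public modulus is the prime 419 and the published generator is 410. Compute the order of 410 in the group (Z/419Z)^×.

Since 410 ∈ (Z/419Z)^×, its order divides φ(419) = 419 − 1 = 418 = 2 · 11 · 19.
Divisors of 418: 1, 2, 11, 19, 22, 38, 209, 418.
Test each divisor d:
410^1 ≡ 410
410^2 ≡ 81
410^11 ≡ 280
410^19 ≡ 85
410^22 ≡ 47
410^38 ≡ 102
410^209 ≡ 418
410^418 ≡ 1
The smallest such exponent is 418, so the order of 410 is 418.

418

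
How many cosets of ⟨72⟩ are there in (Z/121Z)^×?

By Lagrange's theorem, ord_121(72) divides φ(121) = φ(11^2) = 11·(11−1) = 110 = 2 · 5 · 11.
Divisors of 110: 1, 2, 5, 10, 11, 22, 55, 110.
Test each divisor d:
72^1 ≡ 72
72^2 ≡ 102
72^5 ≡ 98
72^10 ≡ 45
72^11 ≡ 94
72^22 ≡ 3
72^55 ≡ 120
72^110 ≡ 1
Thus |⟨72⟩| = ord(72) = 110.
[(Z/121Z)^× : ⟨72⟩] = 110/110 = 1.

1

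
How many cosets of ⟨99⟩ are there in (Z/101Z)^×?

1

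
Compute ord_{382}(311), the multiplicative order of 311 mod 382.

95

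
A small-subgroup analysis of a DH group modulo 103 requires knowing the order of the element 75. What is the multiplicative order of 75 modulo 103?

Since 75 ∈ (Z/103Z)^×, its order divides φ(103) = 103 − 1 = 102 = 2 · 3 · 17.
Divisors of 102: 1, 2, 3, 6, 17, 34, 51, 102.
Check 75^d mod 103 for each divisor in increasing order:
75^1 ≡ 75 (mod 103)
75^2 ≡ 63 (mod 103)
75^3 ≡ 90 (mod 103)
75^6 ≡ 66 (mod 103)
75^17 ≡ 47 (mod 103)
75^34 ≡ 46 (mod 103)
75^51 ≡ 102 (mod 103)
75^102 ≡ 1 (mod 103) ✓
Hence ord(75) = 102.

102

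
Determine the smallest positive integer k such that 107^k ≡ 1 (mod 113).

112

The order of 107 must divide φ(113) = 113 − 1 = 112 = 2^4 · 7.
Divisors of 112: 1, 2, 4, 7, 8, 14, 16, 28, 56, 112.
Compute 107^d (mod 113) for the divisors d until we hit 1:
107^1 ≡ 107 (mod 113)
107^2 ≡ 36 (mod 113)
107^4 ≡ 53 (mod 113)
107^7 ≡ 78 (mod 113)
107^8 ≡ 97 (mod 113)
107^14 ≡ 95 (mod 113)
107^16 ≡ 30 (mod 113)
107^28 ≡ 98 (mod 113)
107^56 ≡ 112 (mod 113)
107^112 ≡ 1 (mod 113) ✓
The smallest such exponent is 112, so the order of 107 is 112.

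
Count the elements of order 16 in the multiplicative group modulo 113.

φ(113) = 113 − 1 = 112 = 2^4 · 7.
In a cyclic group of order 112, there are φ(d) elements of order d for each divisor d of 112, and zero for non-divisors.
16 = 2^4 divides 112, and φ(16) = 8.

8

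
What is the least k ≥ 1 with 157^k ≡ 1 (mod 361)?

171

By Lagrange's theorem, ord_361(157) divides φ(361) = φ(19^2) = 19·(19−1) = 342 = 2 · 3^2 · 19.
Divisors of 342: 1, 2, 3, 6, 9, 18, 19, 38, 57, 114, 171, 342.
Evaluate successive powers at the divisors of 342:
157^1 ≡ 157 (mod 361)
157^2 ≡ 101 (mod 361)
157^3 ≡ 334 (mod 361)
157^6 ≡ 7 (mod 361)
157^9 ≡ 172 (mod 361)
157^18 ≡ 343 (mod 361)
157^19 ≡ 62 (mod 361)
157^38 ≡ 234 (mod 361)
157^57 ≡ 68 (mod 361)
157^114 ≡ 292 (mod 361)
157^171 ≡ 1 (mod 361) ✓
Therefore the multiplicative order of 157 modulo 361 is 171.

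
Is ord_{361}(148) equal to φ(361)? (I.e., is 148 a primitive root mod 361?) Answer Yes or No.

φ(361) = φ(19^2) = 19·(19−1) = 342 = 2 · 3^2 · 19.
An element g generates (Z/361Z)^× iff g^(342/q) ≢ 1 (mod 361) for each prime q ∈ {2, 3, 19}.
148^171 ≡ 360 (mod 361)  [q = 2: ≢ 1 ✓]
148^114 ≡ 68 (mod 361)  [q = 3: ≢ 1 ✓]
148^18 ≡ 153 (mod 361)  [q = 19: ≢ 1 ✓]
None equal 1, so ord_361(148) = 342: 148 is a primitive root.

Yes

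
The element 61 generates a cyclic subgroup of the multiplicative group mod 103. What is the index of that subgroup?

6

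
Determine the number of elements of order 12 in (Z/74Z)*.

4

φ(74) = φ(2)·φ(37) = 1·36 = 36 = 2^2 · 3^2.
(Z/74Z)^× is cyclic (|G| = 36); a cyclic group of order m has exactly φ(d) elements of each order d | m, and none otherwise.
12 = 2^2 · 3 divides 36, and φ(12) = 4.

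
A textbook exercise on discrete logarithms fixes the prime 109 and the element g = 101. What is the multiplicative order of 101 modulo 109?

The order of 101 must divide φ(109) = 109 − 1 = 108 = 2^2 · 3^3.
Divisors of 108: 1, 2, 3, 4, 6, 9, 12, 18, 27, 36, 54, 108.
Test each divisor d:
101^1 ≡ 101
101^2 ≡ 64
101^3 ≡ 33
101^4 ≡ 63
101^6 ≡ 108
101^9 ≡ 76
101^12 ≡ 1
So ord_109(101) = 12.

12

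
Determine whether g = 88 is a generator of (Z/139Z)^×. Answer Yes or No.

Yes

φ(139) = 139 − 1 = 138 = 2 · 3 · 23.
An element g generates (Z/139Z)^× iff g^(138/q) ≢ 1 (mod 139) for each prime q ∈ {2, 3, 23}.
88^69 ≡ 138 (mod 139)  [q = 2: ≢ 1 ✓]
88^46 ≡ 96 (mod 139)  [q = 3: ≢ 1 ✓]
88^6 ≡ 79 (mod 139)  [q = 23: ≢ 1 ✓]
None equal 1, so ord_139(88) = 138: 88 is a primitive root.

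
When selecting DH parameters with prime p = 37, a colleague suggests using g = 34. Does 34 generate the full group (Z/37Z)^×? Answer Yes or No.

No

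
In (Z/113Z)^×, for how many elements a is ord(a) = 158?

0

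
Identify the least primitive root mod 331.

3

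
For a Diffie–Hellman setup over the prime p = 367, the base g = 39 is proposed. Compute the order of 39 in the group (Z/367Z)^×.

366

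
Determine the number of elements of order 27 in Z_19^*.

0

φ(19) = 19 − 1 = 18 = 2 · 3^2.
(Z/19Z)^× is cyclic (|G| = 18); a cyclic group of order m has exactly φ(d) elements of each order d | m, and none otherwise.
Since 27 ∤ 18, the count is 0.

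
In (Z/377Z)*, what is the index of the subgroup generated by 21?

By Lagrange's theorem, ord_377(21) divides φ(377) = φ(13·29) = (13−1)·(29−1) = 12·28 = 336 = 2^4 · 3 · 7.
Divisors of 336: 1, 2, 3, 4, 6, 7, 8, 12, 14, 16, 21, 24, 28, 42, 48, 56, 84, 112, 168, 336.
Compute 21^d (mod 377) for the divisors d until we hit 1:
21^1 ≡ 21 (mod 377)
21^2 ≡ 64 (mod 377)
21^3 ≡ 213 (mod 377)
21^4 ≡ 326 (mod 377)
21^6 ≡ 129 (mod 377)
21^7 ≡ 70 (mod 377)
21^8 ≡ 339 (mod 377)
21^12 ≡ 53 (mod 377)
21^14 ≡ 376 (mod 377)
21^16 ≡ 313 (mod 377)
21^21 ≡ 307 (mod 377)
21^24 ≡ 170 (mod 377)
21^28 ≡ 1 (mod 377) ✓
The order of 21 is 28, so the subgroup it generates has 28 elements.
Index = |(Z/377Z)^×| / |⟨21⟩| = 336 / 28 = 12.

12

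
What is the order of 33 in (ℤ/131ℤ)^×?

65

ord(33) | φ(131) = 131 − 1 = 130 = 2 · 5 · 13.
Divisors of 130: 1, 2, 5, 10, 13, 26, 65, 130.
Check 33^d mod 131 for each divisor in increasing order:
33^1 ≡ 33
33^2 ≡ 41
33^5 ≡ 60
33^10 ≡ 63
33^13 ≡ 89
33^26 ≡ 61
33^65 ≡ 1
Hence ord(33) = 65.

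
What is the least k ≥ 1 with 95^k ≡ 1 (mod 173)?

43

By Lagrange's theorem, ord_173(95) divides φ(173) = 173 − 1 = 172 = 2^2 · 43.
Divisors of 172: 1, 2, 4, 43, 86, 172.
Compute 95^d (mod 173) for the divisors d until we hit 1:
95^1 ≡ 95 (mod 173)
95^2 ≡ 29 (mod 173)
95^4 ≡ 149 (mod 173)
95^43 ≡ 1 (mod 173) ✓
The smallest such exponent is 43, so the order of 95 is 43.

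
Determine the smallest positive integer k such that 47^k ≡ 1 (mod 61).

3

By Lagrange's theorem, ord_61(47) divides φ(61) = 61 − 1 = 60 = 2^2 · 3 · 5.
Divisors of 60: 1, 2, 3, 4, 5, 6, 10, 12, 15, 20, 30, 60.
Test each divisor d:
47^1 ≡ 47 (mod 61)
47^2 ≡ 13 (mod 61)
47^3 ≡ 1 (mod 61) ✓
The smallest such exponent is 3, so the order of 47 is 3.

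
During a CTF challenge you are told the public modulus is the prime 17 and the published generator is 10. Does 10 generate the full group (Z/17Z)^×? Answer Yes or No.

φ(17) = 17 − 1 = 16 = 2^4.
It suffices to check that the order of 10 is not a proper divisor of 16: compute 10^(16/q) for q ∈ {2}.
10^8 ≡ 16 (mod 17)  [q = 2: ≢ 1 ✓]
All checks pass, so 10 has order 16 and is a primitive root modulo 17.

Yes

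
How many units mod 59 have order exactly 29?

φ(59) = 59 − 1 = 58 = 2 · 29.
Since (Z/59Z)^× is cyclic of order 58, the number of elements of order d is φ(d) when d | 58 and 0 otherwise.
29 | 58, and φ(29) = 29 − 1 = 28.

28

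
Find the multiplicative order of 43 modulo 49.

ord(43) | φ(49) = φ(7^2) = 7·(7−1) = 42 = 2 · 3 · 7.
Divisors of 42: 1, 2, 3, 6, 7, 14, 21, 42.
Check 43^d mod 49 for each divisor in increasing order:
43^1 ≡ 43 (mod 49)
43^2 ≡ 36 (mod 49)
43^3 ≡ 29 (mod 49)
43^6 ≡ 8 (mod 49)
43^7 ≡ 1 (mod 49) ✓
Hence ord(43) = 7.

7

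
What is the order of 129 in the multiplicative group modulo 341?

By Lagrange's theorem, ord_341(129) divides φ(341) = φ(11·31) = (11−1)·(31−1) = 10·30 = 300 = 2^2 · 3 · 5^2.
Divisors of 300: 1, 2, 3, 4, 5, 6, 10, 12, 15, 20, 25, 30, 50, 60, 75, 100, 150, 300.
Test each divisor d:
129^1 ≡ 129 (mod 341)
129^2 ≡ 273 (mod 341)
129^3 ≡ 94 (mod 341)
129^4 ≡ 191 (mod 341)
129^5 ≡ 87 (mod 341)
129^6 ≡ 311 (mod 341)
129^10 ≡ 67 (mod 341)
129^12 ≡ 218 (mod 341)
129^15 ≡ 32 (mod 341)
129^20 ≡ 56 (mod 341)
129^25 ≡ 98 (mod 341)
129^30 ≡ 1 (mod 341) ✓
The smallest such exponent is 30, so the order of 129 is 30.

30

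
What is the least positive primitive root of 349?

2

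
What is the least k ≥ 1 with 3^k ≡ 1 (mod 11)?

5

ord(3) | φ(11) = 11 − 1 = 10 = 2 · 5.
Divisors of 10: 1, 2, 5, 10.
Evaluate successive powers at the divisors of 10:
3^1 ≡ 3 (mod 11)
3^2 ≡ 9 (mod 11)
3^5 ≡ 1 (mod 11) ✓
Hence ord(3) = 5.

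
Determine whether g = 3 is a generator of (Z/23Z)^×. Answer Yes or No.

φ(23) = 23 − 1 = 22 = 2 · 11.
Test 3^(22/q) mod 23 for each prime factor q of 22:
3^11 ≡ 1 (mod 23)  [q = 2: ≡ 1 ✗]
3^2 ≡ 9 (mod 23)  [q = 11: ≢ 1 ✓]
Since 3^11 ≡ 1, the order of 3 divides 11 < 22, so 3 is not a primitive root.

No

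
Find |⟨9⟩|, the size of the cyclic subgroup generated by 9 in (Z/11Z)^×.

The order of 9 must divide φ(11) = 11 − 1 = 10 = 2 · 5.
Divisors of 10: 1, 2, 5, 10.
Check 9^d mod 11 for each divisor in increasing order:
9^1 ≡ 9
9^2 ≡ 4
9^5 ≡ 1
Hence ord(9) = 5.

5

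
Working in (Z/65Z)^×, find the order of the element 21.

4

By Lagrange's theorem, ord_65(21) divides φ(65) = φ(5·13) = (5−1)·(13−1) = 4·12 = 48 = 2^4 · 3.
Divisors of 48: 1, 2, 3, 4, 6, 8, 12, 16, 24, 48.
Evaluate successive powers at the divisors of 48:
21^1 ≡ 21
21^2 ≡ 51
21^3 ≡ 31
21^4 ≡ 1
Hence ord(21) = 4.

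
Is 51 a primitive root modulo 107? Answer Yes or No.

Yes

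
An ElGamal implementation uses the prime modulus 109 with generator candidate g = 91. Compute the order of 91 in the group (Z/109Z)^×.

Since 91 ∈ (Z/109Z)^×, its order divides φ(109) = 109 − 1 = 108 = 2^2 · 3^3.
Divisors of 108: 1, 2, 3, 4, 6, 9, 12, 18, 27, 36, 54, 108.
Evaluate successive powers at the divisors of 108:
91^1 ≡ 91 (mod 109)
91^2 ≡ 106 (mod 109)
91^3 ≡ 54 (mod 109)
91^4 ≡ 9 (mod 109)
91^6 ≡ 82 (mod 109)
91^9 ≡ 68 (mod 109)
91^12 ≡ 75 (mod 109)
91^18 ≡ 46 (mod 109)
91^27 ≡ 76 (mod 109)
91^36 ≡ 45 (mod 109)
91^54 ≡ 108 (mod 109)
91^108 ≡ 1 (mod 109) ✓
Therefore the multiplicative order of 91 modulo 109 is 108.

108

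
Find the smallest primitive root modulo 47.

φ(47) = 47 − 1 = 46 = 2 · 23.
g is a primitive root iff g^(46/q) ≢ 1 (mod 47) for each prime q ∈ {2, 23}.
g = 2: 2^23 ≡ 1 — hits 1, so not a primitive root.
g = 3: 3^23 ≡ 1 — hits 1, so not a primitive root.
g = 4: 4^23 ≡ 1 — hits 1, so not a primitive root.
g = 5: 5^23 ≡ 46; 5^2 ≡ 25 — none is 1, so 5 is a primitive root.
Hence the least primitive root of 47 is 5.

5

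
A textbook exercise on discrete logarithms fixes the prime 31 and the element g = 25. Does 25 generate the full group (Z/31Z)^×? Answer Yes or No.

No

φ(31) = 31 − 1 = 30 = 2 · 3 · 5.
Test 25^(30/q) mod 31 for each prime factor q of 30:
25^15 ≡ 1 (mod 31)  [q = 2: ≡ 1 ✗]
25^10 ≡ 25 (mod 31)  [q = 3: ≢ 1 ✓]
25^6 ≡ 1 (mod 31)  [q = 5: ≡ 1 ✗]
Since 25^15 ≡ 1, the order of 25 divides 15 < 30, so 25 is not a primitive root.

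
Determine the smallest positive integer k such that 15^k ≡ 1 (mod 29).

Since 15 ∈ (Z/29Z)^×, its order divides φ(29) = 29 − 1 = 28 = 2^2 · 7.
Divisors of 28: 1, 2, 4, 7, 14, 28.
Compute 15^d (mod 29) for the divisors d until we hit 1:
15^1 ≡ 15 (mod 29)
15^2 ≡ 22 (mod 29)
15^4 ≡ 20 (mod 29)
15^7 ≡ 17 (mod 29)
15^14 ≡ 28 (mod 29)
15^28 ≡ 1 (mod 29) ✓
The smallest such exponent is 28, so the order of 15 is 28.

28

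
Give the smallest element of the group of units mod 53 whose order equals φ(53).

2

φ(53) = 53 − 1 = 52 = 2^2 · 13.
g is a primitive root iff g^(52/q) ≢ 1 (mod 53) for each prime q ∈ {2, 13}.
g = 2: 2^26 ≡ 52; 2^4 ≡ 16 — none is 1, so 2 is a primitive root.
The smallest primitive root modulo 53 is 2.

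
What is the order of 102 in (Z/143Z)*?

By Lagrange's theorem, ord_143(102) divides φ(143) = φ(11·13) = (11−1)·(13−1) = 10·12 = 120 = 2^3 · 3 · 5.
Divisors of 120: 1, 2, 3, 4, 5, 6, 8, 10, 12, 15, 20, 24, 30, 40, 60, 120.
Test each divisor d:
102^1 ≡ 102
102^2 ≡ 108
102^3 ≡ 5
102^4 ≡ 81
102^5 ≡ 111
102^6 ≡ 25
102^8 ≡ 126
102^10 ≡ 23
102^12 ≡ 53
102^15 ≡ 122
102^20 ≡ 100
102^24 ≡ 92
102^30 ≡ 12
102^40 ≡ 133
102^60 ≡ 1
So ord_143(102) = 60.

60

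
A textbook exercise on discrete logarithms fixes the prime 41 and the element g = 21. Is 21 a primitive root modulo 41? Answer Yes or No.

No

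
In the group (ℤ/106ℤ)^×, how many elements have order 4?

φ(106) = φ(2)·φ(53) = 1·52 = 52 = 2^2 · 13.
In a cyclic group of order 52, there are φ(d) elements of order d for each divisor d of 52, and zero for non-divisors.
4 = 2^2 divides 52, and φ(4) = 2.

2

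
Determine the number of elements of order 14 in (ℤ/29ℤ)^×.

6

φ(29) = 29 − 1 = 28 = 2^2 · 7.
(Z/29Z)^× is cyclic (|G| = 28); a cyclic group of order m has exactly φ(d) elements of each order d | m, and none otherwise.
14 = 2 · 7 divides 28, and φ(14) = 6.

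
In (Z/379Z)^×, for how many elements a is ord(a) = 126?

φ(379) = 379 − 1 = 378 = 2 · 3^3 · 7.
(Z/379Z)^× is cyclic (|G| = 378); a cyclic group of order m has exactly φ(d) elements of each order d | m, and none otherwise.
126 = 2 · 3^2 · 7 divides 378, and φ(126) = 36.

36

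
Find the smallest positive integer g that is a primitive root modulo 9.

φ(9) = φ(3^2) = 3·(3−1) = 6 = 2 · 3.
g is a primitive root iff g^(6/q) ≢ 1 (mod 9) for each prime q ∈ {2, 3}.
g = 2: 2^3 ≡ 8; 2^2 ≡ 4 — none is 1, so 2 is a primitive root.
Hence the least primitive root of 9 is 2.

2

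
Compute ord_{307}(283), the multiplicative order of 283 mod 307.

34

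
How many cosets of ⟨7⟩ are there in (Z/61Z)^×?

The order of 7 must divide φ(61) = 61 − 1 = 60 = 2^2 · 3 · 5.
Divisors of 60: 1, 2, 3, 4, 5, 6, 10, 12, 15, 20, 30, 60.
Evaluate successive powers at the divisors of 60:
7^1 ≡ 7
7^2 ≡ 49
7^3 ≡ 38
7^4 ≡ 22
7^5 ≡ 32
7^6 ≡ 41
7^10 ≡ 48
7^12 ≡ 34
7^15 ≡ 11
7^20 ≡ 47
7^30 ≡ 60
7^60 ≡ 1
The order of 7 is 60, so the subgroup it generates has 60 elements.
The index is φ(61) / ord(7) = 60 / 60 = 1.

1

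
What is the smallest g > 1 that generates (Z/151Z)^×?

φ(151) = 151 − 1 = 150 = 2 · 3 · 5^2.
Test candidates g = 2, 3, … against the prime factors q ∈ {2, 3, 5} of φ(151): g is a generator iff g^(150/q) ≢ 1 for every such q.
g = 2: 2^75 ≡ 1 — hits 1, so not a primitive root.
g = 3: 3^75 ≡ 150; 3^50 ≡ 1 — hits 1, so not a primitive root.
g = 4: 4^75 ≡ 1 — hits 1, so not a primitive root.
g = 5: 5^75 ≡ 1 — hits 1, so not a primitive root.
g = 6: 6^75 ≡ 150; 6^50 ≡ 32; 6^30 ≡ 59 — none is 1, so 6 is a primitive root.
So 6 is the smallest generator of (Z/151Z)^×.

6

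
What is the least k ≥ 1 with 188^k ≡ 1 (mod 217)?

By Lagrange's theorem, ord_217(188) divides φ(217) = φ(7·31) = (7−1)·(31−1) = 6·30 = 180 = 2^2 · 3^2 · 5.
Divisors of 180: 1, 2, 3, 4, 5, 6, 9, 10, 12, 15, 18, 20, 30, 36, 45, 60, 90, 180.
Test each divisor d:
188^1 ≡ 188 (mod 217)
188^2 ≡ 190 (mod 217)
188^3 ≡ 132 (mod 217)
188^4 ≡ 78 (mod 217)
188^5 ≡ 125 (mod 217)
188^6 ≡ 64 (mod 217)
188^9 ≡ 202 (mod 217)
188^10 ≡ 1 (mod 217) ✓
Therefore the multiplicative order of 188 modulo 217 is 10.

10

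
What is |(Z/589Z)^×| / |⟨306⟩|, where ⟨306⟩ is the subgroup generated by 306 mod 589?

6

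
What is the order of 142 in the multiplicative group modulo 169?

26

ord(142) | φ(169) = φ(13^2) = 13·(13−1) = 156 = 2^2 · 3 · 13.
Divisors of 156: 1, 2, 3, 4, 6, 12, 13, 26, 39, 52, 78, 156.
Check 142^d mod 169 for each divisor in increasing order:
142^1 ≡ 142 (mod 169)
142^2 ≡ 53 (mod 169)
142^3 ≡ 90 (mod 169)
142^4 ≡ 105 (mod 169)
142^6 ≡ 157 (mod 169)
142^12 ≡ 144 (mod 169)
142^13 ≡ 168 (mod 169)
142^26 ≡ 1 (mod 169) ✓
Therefore the multiplicative order of 142 modulo 169 is 26.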